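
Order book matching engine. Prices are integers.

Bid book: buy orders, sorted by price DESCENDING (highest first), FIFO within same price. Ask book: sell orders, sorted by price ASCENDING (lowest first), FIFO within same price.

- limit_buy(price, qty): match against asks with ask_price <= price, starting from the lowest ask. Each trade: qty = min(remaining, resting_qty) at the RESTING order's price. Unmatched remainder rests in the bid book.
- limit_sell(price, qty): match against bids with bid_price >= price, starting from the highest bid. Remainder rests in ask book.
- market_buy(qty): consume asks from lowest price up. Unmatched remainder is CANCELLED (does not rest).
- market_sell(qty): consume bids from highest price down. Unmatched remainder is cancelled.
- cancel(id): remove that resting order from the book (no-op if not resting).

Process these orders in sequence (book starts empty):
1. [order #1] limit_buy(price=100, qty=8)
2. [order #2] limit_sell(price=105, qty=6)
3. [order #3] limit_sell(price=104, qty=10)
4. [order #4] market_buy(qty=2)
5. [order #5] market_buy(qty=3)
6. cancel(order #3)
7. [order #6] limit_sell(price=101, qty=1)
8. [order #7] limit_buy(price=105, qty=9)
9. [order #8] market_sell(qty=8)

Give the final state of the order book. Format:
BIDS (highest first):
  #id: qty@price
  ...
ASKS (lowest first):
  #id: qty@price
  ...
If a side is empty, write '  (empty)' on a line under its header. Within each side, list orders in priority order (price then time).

Answer: BIDS (highest first):
  #1: 2@100
ASKS (lowest first):
  (empty)

Derivation:
After op 1 [order #1] limit_buy(price=100, qty=8): fills=none; bids=[#1:8@100] asks=[-]
After op 2 [order #2] limit_sell(price=105, qty=6): fills=none; bids=[#1:8@100] asks=[#2:6@105]
After op 3 [order #3] limit_sell(price=104, qty=10): fills=none; bids=[#1:8@100] asks=[#3:10@104 #2:6@105]
After op 4 [order #4] market_buy(qty=2): fills=#4x#3:2@104; bids=[#1:8@100] asks=[#3:8@104 #2:6@105]
After op 5 [order #5] market_buy(qty=3): fills=#5x#3:3@104; bids=[#1:8@100] asks=[#3:5@104 #2:6@105]
After op 6 cancel(order #3): fills=none; bids=[#1:8@100] asks=[#2:6@105]
After op 7 [order #6] limit_sell(price=101, qty=1): fills=none; bids=[#1:8@100] asks=[#6:1@101 #2:6@105]
After op 8 [order #7] limit_buy(price=105, qty=9): fills=#7x#6:1@101 #7x#2:6@105; bids=[#7:2@105 #1:8@100] asks=[-]
After op 9 [order #8] market_sell(qty=8): fills=#7x#8:2@105 #1x#8:6@100; bids=[#1:2@100] asks=[-]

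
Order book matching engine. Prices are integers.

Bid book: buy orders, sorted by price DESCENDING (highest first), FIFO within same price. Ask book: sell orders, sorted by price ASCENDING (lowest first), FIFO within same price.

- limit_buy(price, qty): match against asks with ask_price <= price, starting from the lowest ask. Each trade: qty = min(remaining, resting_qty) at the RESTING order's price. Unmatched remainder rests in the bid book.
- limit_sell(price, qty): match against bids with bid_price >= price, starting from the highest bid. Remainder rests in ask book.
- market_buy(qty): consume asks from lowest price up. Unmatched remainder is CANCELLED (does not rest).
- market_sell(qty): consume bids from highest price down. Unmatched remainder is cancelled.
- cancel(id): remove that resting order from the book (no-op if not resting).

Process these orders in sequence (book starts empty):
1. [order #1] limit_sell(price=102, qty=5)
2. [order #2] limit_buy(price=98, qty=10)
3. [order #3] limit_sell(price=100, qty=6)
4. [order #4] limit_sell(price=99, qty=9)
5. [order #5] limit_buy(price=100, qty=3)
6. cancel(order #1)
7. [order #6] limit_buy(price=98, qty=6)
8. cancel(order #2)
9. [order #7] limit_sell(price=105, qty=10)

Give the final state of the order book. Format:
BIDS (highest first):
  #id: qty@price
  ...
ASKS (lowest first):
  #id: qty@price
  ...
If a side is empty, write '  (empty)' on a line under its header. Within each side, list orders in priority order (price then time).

After op 1 [order #1] limit_sell(price=102, qty=5): fills=none; bids=[-] asks=[#1:5@102]
After op 2 [order #2] limit_buy(price=98, qty=10): fills=none; bids=[#2:10@98] asks=[#1:5@102]
After op 3 [order #3] limit_sell(price=100, qty=6): fills=none; bids=[#2:10@98] asks=[#3:6@100 #1:5@102]
After op 4 [order #4] limit_sell(price=99, qty=9): fills=none; bids=[#2:10@98] asks=[#4:9@99 #3:6@100 #1:5@102]
After op 5 [order #5] limit_buy(price=100, qty=3): fills=#5x#4:3@99; bids=[#2:10@98] asks=[#4:6@99 #3:6@100 #1:5@102]
After op 6 cancel(order #1): fills=none; bids=[#2:10@98] asks=[#4:6@99 #3:6@100]
After op 7 [order #6] limit_buy(price=98, qty=6): fills=none; bids=[#2:10@98 #6:6@98] asks=[#4:6@99 #3:6@100]
After op 8 cancel(order #2): fills=none; bids=[#6:6@98] asks=[#4:6@99 #3:6@100]
After op 9 [order #7] limit_sell(price=105, qty=10): fills=none; bids=[#6:6@98] asks=[#4:6@99 #3:6@100 #7:10@105]

Answer: BIDS (highest first):
  #6: 6@98
ASKS (lowest first):
  #4: 6@99
  #3: 6@100
  #7: 10@105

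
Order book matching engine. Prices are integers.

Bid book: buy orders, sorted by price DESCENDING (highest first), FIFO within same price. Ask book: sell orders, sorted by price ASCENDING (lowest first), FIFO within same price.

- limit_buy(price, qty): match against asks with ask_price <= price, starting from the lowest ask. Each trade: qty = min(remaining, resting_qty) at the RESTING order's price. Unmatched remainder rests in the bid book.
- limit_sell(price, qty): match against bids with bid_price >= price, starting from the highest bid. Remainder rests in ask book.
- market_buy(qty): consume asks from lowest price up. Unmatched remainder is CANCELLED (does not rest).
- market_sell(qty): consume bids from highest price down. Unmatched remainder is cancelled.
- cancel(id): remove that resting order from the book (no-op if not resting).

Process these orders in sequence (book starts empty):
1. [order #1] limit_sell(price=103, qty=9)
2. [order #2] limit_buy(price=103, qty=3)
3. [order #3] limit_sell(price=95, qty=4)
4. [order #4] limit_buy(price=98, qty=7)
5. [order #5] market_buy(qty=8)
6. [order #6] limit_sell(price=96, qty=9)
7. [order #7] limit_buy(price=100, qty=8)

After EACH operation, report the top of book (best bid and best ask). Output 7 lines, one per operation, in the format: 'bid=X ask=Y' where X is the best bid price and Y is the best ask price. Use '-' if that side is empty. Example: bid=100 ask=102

After op 1 [order #1] limit_sell(price=103, qty=9): fills=none; bids=[-] asks=[#1:9@103]
After op 2 [order #2] limit_buy(price=103, qty=3): fills=#2x#1:3@103; bids=[-] asks=[#1:6@103]
After op 3 [order #3] limit_sell(price=95, qty=4): fills=none; bids=[-] asks=[#3:4@95 #1:6@103]
After op 4 [order #4] limit_buy(price=98, qty=7): fills=#4x#3:4@95; bids=[#4:3@98] asks=[#1:6@103]
After op 5 [order #5] market_buy(qty=8): fills=#5x#1:6@103; bids=[#4:3@98] asks=[-]
After op 6 [order #6] limit_sell(price=96, qty=9): fills=#4x#6:3@98; bids=[-] asks=[#6:6@96]
After op 7 [order #7] limit_buy(price=100, qty=8): fills=#7x#6:6@96; bids=[#7:2@100] asks=[-]

Answer: bid=- ask=103
bid=- ask=103
bid=- ask=95
bid=98 ask=103
bid=98 ask=-
bid=- ask=96
bid=100 ask=-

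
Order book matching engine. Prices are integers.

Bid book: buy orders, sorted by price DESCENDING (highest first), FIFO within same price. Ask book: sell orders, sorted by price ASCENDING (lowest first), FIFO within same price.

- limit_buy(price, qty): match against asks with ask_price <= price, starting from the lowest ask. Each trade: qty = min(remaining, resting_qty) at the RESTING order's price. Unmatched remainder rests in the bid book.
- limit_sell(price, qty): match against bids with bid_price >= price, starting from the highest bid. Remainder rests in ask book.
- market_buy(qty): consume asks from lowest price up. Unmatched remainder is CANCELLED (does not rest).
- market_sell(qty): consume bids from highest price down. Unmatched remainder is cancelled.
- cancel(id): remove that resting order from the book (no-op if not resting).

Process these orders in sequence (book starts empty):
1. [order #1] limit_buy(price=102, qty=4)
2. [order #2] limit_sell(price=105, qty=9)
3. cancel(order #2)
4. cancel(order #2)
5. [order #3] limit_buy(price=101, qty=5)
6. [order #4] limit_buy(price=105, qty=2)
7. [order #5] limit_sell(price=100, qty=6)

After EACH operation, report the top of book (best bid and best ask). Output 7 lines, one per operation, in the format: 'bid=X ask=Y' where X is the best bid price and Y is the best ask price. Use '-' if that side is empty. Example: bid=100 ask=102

After op 1 [order #1] limit_buy(price=102, qty=4): fills=none; bids=[#1:4@102] asks=[-]
After op 2 [order #2] limit_sell(price=105, qty=9): fills=none; bids=[#1:4@102] asks=[#2:9@105]
After op 3 cancel(order #2): fills=none; bids=[#1:4@102] asks=[-]
After op 4 cancel(order #2): fills=none; bids=[#1:4@102] asks=[-]
After op 5 [order #3] limit_buy(price=101, qty=5): fills=none; bids=[#1:4@102 #3:5@101] asks=[-]
After op 6 [order #4] limit_buy(price=105, qty=2): fills=none; bids=[#4:2@105 #1:4@102 #3:5@101] asks=[-]
After op 7 [order #5] limit_sell(price=100, qty=6): fills=#4x#5:2@105 #1x#5:4@102; bids=[#3:5@101] asks=[-]

Answer: bid=102 ask=-
bid=102 ask=105
bid=102 ask=-
bid=102 ask=-
bid=102 ask=-
bid=105 ask=-
bid=101 ask=-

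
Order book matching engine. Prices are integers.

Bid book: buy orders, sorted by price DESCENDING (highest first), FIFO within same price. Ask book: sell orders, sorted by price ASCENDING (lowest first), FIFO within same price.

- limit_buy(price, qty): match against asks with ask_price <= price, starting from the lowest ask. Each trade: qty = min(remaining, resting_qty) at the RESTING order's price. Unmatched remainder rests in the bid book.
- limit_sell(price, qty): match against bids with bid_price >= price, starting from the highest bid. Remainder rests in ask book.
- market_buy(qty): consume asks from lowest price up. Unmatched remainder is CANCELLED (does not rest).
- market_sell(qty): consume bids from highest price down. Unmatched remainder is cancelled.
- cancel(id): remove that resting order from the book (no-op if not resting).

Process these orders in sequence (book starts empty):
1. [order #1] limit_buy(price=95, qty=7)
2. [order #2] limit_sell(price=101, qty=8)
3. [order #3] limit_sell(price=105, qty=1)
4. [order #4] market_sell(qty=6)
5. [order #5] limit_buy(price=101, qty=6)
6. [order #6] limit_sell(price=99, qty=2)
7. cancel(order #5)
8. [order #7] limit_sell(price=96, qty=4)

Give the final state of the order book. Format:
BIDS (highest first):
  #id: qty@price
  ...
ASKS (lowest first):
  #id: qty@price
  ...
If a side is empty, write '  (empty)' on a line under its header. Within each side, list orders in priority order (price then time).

Answer: BIDS (highest first):
  #1: 1@95
ASKS (lowest first):
  #7: 4@96
  #6: 2@99
  #2: 2@101
  #3: 1@105

Derivation:
After op 1 [order #1] limit_buy(price=95, qty=7): fills=none; bids=[#1:7@95] asks=[-]
After op 2 [order #2] limit_sell(price=101, qty=8): fills=none; bids=[#1:7@95] asks=[#2:8@101]
After op 3 [order #3] limit_sell(price=105, qty=1): fills=none; bids=[#1:7@95] asks=[#2:8@101 #3:1@105]
After op 4 [order #4] market_sell(qty=6): fills=#1x#4:6@95; bids=[#1:1@95] asks=[#2:8@101 #3:1@105]
After op 5 [order #5] limit_buy(price=101, qty=6): fills=#5x#2:6@101; bids=[#1:1@95] asks=[#2:2@101 #3:1@105]
After op 6 [order #6] limit_sell(price=99, qty=2): fills=none; bids=[#1:1@95] asks=[#6:2@99 #2:2@101 #3:1@105]
After op 7 cancel(order #5): fills=none; bids=[#1:1@95] asks=[#6:2@99 #2:2@101 #3:1@105]
After op 8 [order #7] limit_sell(price=96, qty=4): fills=none; bids=[#1:1@95] asks=[#7:4@96 #6:2@99 #2:2@101 #3:1@105]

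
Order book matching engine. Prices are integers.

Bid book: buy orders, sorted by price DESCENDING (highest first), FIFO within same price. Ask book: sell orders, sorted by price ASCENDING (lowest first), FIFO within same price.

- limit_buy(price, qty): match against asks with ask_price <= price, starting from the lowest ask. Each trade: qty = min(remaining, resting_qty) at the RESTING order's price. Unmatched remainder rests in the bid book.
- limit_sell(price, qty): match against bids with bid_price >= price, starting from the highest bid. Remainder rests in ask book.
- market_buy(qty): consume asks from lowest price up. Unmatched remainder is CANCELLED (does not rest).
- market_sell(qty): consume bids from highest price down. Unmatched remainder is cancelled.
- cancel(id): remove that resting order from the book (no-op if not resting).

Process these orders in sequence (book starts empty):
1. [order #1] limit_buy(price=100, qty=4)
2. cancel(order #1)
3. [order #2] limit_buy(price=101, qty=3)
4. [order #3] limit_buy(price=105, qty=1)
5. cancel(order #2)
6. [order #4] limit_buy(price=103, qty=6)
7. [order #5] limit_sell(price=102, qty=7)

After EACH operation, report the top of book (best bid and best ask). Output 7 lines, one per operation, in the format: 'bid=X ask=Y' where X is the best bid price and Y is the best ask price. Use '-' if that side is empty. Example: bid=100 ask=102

After op 1 [order #1] limit_buy(price=100, qty=4): fills=none; bids=[#1:4@100] asks=[-]
After op 2 cancel(order #1): fills=none; bids=[-] asks=[-]
After op 3 [order #2] limit_buy(price=101, qty=3): fills=none; bids=[#2:3@101] asks=[-]
After op 4 [order #3] limit_buy(price=105, qty=1): fills=none; bids=[#3:1@105 #2:3@101] asks=[-]
After op 5 cancel(order #2): fills=none; bids=[#3:1@105] asks=[-]
After op 6 [order #4] limit_buy(price=103, qty=6): fills=none; bids=[#3:1@105 #4:6@103] asks=[-]
After op 7 [order #5] limit_sell(price=102, qty=7): fills=#3x#5:1@105 #4x#5:6@103; bids=[-] asks=[-]

Answer: bid=100 ask=-
bid=- ask=-
bid=101 ask=-
bid=105 ask=-
bid=105 ask=-
bid=105 ask=-
bid=- ask=-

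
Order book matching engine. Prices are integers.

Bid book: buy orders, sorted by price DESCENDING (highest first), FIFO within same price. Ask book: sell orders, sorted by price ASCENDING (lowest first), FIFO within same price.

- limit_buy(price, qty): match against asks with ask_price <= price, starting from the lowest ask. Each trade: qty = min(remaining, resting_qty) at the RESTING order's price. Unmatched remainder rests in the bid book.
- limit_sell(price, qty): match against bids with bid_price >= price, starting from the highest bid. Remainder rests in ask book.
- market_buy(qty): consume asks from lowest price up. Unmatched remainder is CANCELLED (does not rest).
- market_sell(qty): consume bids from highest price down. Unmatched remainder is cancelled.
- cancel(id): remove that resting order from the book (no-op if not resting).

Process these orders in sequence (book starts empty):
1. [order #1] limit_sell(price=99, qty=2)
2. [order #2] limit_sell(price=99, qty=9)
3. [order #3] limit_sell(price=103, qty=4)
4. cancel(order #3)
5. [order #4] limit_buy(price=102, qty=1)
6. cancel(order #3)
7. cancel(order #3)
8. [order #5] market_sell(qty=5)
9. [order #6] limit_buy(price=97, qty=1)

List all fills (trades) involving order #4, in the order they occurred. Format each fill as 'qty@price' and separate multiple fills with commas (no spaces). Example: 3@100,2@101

After op 1 [order #1] limit_sell(price=99, qty=2): fills=none; bids=[-] asks=[#1:2@99]
After op 2 [order #2] limit_sell(price=99, qty=9): fills=none; bids=[-] asks=[#1:2@99 #2:9@99]
After op 3 [order #3] limit_sell(price=103, qty=4): fills=none; bids=[-] asks=[#1:2@99 #2:9@99 #3:4@103]
After op 4 cancel(order #3): fills=none; bids=[-] asks=[#1:2@99 #2:9@99]
After op 5 [order #4] limit_buy(price=102, qty=1): fills=#4x#1:1@99; bids=[-] asks=[#1:1@99 #2:9@99]
After op 6 cancel(order #3): fills=none; bids=[-] asks=[#1:1@99 #2:9@99]
After op 7 cancel(order #3): fills=none; bids=[-] asks=[#1:1@99 #2:9@99]
After op 8 [order #5] market_sell(qty=5): fills=none; bids=[-] asks=[#1:1@99 #2:9@99]
After op 9 [order #6] limit_buy(price=97, qty=1): fills=none; bids=[#6:1@97] asks=[#1:1@99 #2:9@99]

Answer: 1@99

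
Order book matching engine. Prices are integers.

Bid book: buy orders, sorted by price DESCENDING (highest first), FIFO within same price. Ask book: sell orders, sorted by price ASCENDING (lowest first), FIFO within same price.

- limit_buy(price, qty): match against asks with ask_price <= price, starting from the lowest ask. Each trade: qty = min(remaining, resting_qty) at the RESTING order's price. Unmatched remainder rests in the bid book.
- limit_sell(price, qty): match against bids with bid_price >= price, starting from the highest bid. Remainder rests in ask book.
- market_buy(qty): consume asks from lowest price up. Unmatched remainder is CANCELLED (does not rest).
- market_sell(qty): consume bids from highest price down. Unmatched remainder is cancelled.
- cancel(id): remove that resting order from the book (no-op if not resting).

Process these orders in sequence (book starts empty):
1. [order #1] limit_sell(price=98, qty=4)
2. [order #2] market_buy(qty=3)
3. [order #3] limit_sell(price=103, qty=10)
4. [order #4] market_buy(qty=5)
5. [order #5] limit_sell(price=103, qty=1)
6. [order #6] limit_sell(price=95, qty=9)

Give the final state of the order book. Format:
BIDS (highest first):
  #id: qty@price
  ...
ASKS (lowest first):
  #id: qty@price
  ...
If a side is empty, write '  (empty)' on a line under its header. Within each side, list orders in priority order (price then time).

Answer: BIDS (highest first):
  (empty)
ASKS (lowest first):
  #6: 9@95
  #3: 6@103
  #5: 1@103

Derivation:
After op 1 [order #1] limit_sell(price=98, qty=4): fills=none; bids=[-] asks=[#1:4@98]
After op 2 [order #2] market_buy(qty=3): fills=#2x#1:3@98; bids=[-] asks=[#1:1@98]
After op 3 [order #3] limit_sell(price=103, qty=10): fills=none; bids=[-] asks=[#1:1@98 #3:10@103]
After op 4 [order #4] market_buy(qty=5): fills=#4x#1:1@98 #4x#3:4@103; bids=[-] asks=[#3:6@103]
After op 5 [order #5] limit_sell(price=103, qty=1): fills=none; bids=[-] asks=[#3:6@103 #5:1@103]
After op 6 [order #6] limit_sell(price=95, qty=9): fills=none; bids=[-] asks=[#6:9@95 #3:6@103 #5:1@103]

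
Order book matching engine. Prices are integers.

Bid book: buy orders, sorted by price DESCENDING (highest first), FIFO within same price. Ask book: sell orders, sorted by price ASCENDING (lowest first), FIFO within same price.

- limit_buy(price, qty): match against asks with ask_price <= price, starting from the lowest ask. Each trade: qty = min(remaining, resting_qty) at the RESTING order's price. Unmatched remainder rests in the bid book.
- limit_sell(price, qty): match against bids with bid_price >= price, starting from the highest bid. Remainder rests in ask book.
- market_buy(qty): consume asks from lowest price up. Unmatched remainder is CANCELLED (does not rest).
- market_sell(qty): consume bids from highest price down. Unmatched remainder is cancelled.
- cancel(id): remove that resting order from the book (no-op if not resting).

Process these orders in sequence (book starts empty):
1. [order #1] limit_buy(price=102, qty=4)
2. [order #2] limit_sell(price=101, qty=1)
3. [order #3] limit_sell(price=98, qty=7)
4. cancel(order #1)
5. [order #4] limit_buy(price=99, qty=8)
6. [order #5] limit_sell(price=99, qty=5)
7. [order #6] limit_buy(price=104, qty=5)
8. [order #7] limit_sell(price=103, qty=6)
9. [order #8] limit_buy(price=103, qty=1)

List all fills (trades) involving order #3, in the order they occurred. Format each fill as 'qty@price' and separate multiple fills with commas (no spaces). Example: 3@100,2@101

Answer: 3@102,4@98

Derivation:
After op 1 [order #1] limit_buy(price=102, qty=4): fills=none; bids=[#1:4@102] asks=[-]
After op 2 [order #2] limit_sell(price=101, qty=1): fills=#1x#2:1@102; bids=[#1:3@102] asks=[-]
After op 3 [order #3] limit_sell(price=98, qty=7): fills=#1x#3:3@102; bids=[-] asks=[#3:4@98]
After op 4 cancel(order #1): fills=none; bids=[-] asks=[#3:4@98]
After op 5 [order #4] limit_buy(price=99, qty=8): fills=#4x#3:4@98; bids=[#4:4@99] asks=[-]
After op 6 [order #5] limit_sell(price=99, qty=5): fills=#4x#5:4@99; bids=[-] asks=[#5:1@99]
After op 7 [order #6] limit_buy(price=104, qty=5): fills=#6x#5:1@99; bids=[#6:4@104] asks=[-]
After op 8 [order #7] limit_sell(price=103, qty=6): fills=#6x#7:4@104; bids=[-] asks=[#7:2@103]
After op 9 [order #8] limit_buy(price=103, qty=1): fills=#8x#7:1@103; bids=[-] asks=[#7:1@103]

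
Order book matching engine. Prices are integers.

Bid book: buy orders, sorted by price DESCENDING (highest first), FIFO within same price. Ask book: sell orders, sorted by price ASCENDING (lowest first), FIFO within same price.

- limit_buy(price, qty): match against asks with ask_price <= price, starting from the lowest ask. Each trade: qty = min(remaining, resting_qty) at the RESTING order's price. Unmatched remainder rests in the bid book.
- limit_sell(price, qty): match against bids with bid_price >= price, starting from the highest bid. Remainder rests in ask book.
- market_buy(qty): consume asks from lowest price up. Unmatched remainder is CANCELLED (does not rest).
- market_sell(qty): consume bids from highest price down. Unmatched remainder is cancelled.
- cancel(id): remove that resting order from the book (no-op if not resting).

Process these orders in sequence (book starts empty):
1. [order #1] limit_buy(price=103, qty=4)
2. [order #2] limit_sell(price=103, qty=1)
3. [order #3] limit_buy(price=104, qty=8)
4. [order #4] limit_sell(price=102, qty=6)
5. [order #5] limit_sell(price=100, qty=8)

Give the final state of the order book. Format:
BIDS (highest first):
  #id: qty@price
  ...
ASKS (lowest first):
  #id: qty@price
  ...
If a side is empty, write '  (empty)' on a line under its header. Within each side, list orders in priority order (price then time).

Answer: BIDS (highest first):
  (empty)
ASKS (lowest first):
  #5: 3@100

Derivation:
After op 1 [order #1] limit_buy(price=103, qty=4): fills=none; bids=[#1:4@103] asks=[-]
After op 2 [order #2] limit_sell(price=103, qty=1): fills=#1x#2:1@103; bids=[#1:3@103] asks=[-]
After op 3 [order #3] limit_buy(price=104, qty=8): fills=none; bids=[#3:8@104 #1:3@103] asks=[-]
After op 4 [order #4] limit_sell(price=102, qty=6): fills=#3x#4:6@104; bids=[#3:2@104 #1:3@103] asks=[-]
After op 5 [order #5] limit_sell(price=100, qty=8): fills=#3x#5:2@104 #1x#5:3@103; bids=[-] asks=[#5:3@100]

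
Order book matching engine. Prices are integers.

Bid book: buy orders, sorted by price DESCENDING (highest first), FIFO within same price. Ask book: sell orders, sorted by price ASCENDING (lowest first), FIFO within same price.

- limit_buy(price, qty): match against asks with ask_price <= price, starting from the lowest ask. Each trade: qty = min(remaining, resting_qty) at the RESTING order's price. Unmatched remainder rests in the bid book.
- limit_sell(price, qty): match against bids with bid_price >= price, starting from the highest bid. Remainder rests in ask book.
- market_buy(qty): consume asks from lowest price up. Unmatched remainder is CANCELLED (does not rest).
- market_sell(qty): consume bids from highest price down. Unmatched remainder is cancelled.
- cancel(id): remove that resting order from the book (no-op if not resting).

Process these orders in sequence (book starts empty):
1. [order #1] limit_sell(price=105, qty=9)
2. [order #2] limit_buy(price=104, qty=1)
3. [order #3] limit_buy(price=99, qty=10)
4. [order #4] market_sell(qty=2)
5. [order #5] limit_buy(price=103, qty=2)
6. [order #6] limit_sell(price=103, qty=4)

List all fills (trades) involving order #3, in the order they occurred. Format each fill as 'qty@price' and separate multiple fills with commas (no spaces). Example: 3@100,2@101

Answer: 1@99

Derivation:
After op 1 [order #1] limit_sell(price=105, qty=9): fills=none; bids=[-] asks=[#1:9@105]
After op 2 [order #2] limit_buy(price=104, qty=1): fills=none; bids=[#2:1@104] asks=[#1:9@105]
After op 3 [order #3] limit_buy(price=99, qty=10): fills=none; bids=[#2:1@104 #3:10@99] asks=[#1:9@105]
After op 4 [order #4] market_sell(qty=2): fills=#2x#4:1@104 #3x#4:1@99; bids=[#3:9@99] asks=[#1:9@105]
After op 5 [order #5] limit_buy(price=103, qty=2): fills=none; bids=[#5:2@103 #3:9@99] asks=[#1:9@105]
After op 6 [order #6] limit_sell(price=103, qty=4): fills=#5x#6:2@103; bids=[#3:9@99] asks=[#6:2@103 #1:9@105]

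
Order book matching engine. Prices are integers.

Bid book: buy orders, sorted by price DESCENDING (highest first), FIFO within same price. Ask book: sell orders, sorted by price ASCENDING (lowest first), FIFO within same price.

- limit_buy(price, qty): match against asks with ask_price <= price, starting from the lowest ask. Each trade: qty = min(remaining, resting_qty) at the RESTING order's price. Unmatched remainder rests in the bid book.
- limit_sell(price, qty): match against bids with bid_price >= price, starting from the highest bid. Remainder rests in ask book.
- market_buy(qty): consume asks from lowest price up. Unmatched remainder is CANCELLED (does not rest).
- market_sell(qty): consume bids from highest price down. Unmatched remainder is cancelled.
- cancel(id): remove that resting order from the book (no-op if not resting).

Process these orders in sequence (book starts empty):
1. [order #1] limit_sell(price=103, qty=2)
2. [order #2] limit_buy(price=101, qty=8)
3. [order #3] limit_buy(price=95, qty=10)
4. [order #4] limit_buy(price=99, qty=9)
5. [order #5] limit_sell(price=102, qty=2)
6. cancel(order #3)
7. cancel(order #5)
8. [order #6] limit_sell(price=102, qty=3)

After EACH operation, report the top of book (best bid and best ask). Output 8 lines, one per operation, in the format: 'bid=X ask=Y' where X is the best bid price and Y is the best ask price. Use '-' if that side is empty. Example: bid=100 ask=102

Answer: bid=- ask=103
bid=101 ask=103
bid=101 ask=103
bid=101 ask=103
bid=101 ask=102
bid=101 ask=102
bid=101 ask=103
bid=101 ask=102

Derivation:
After op 1 [order #1] limit_sell(price=103, qty=2): fills=none; bids=[-] asks=[#1:2@103]
After op 2 [order #2] limit_buy(price=101, qty=8): fills=none; bids=[#2:8@101] asks=[#1:2@103]
After op 3 [order #3] limit_buy(price=95, qty=10): fills=none; bids=[#2:8@101 #3:10@95] asks=[#1:2@103]
After op 4 [order #4] limit_buy(price=99, qty=9): fills=none; bids=[#2:8@101 #4:9@99 #3:10@95] asks=[#1:2@103]
After op 5 [order #5] limit_sell(price=102, qty=2): fills=none; bids=[#2:8@101 #4:9@99 #3:10@95] asks=[#5:2@102 #1:2@103]
After op 6 cancel(order #3): fills=none; bids=[#2:8@101 #4:9@99] asks=[#5:2@102 #1:2@103]
After op 7 cancel(order #5): fills=none; bids=[#2:8@101 #4:9@99] asks=[#1:2@103]
After op 8 [order #6] limit_sell(price=102, qty=3): fills=none; bids=[#2:8@101 #4:9@99] asks=[#6:3@102 #1:2@103]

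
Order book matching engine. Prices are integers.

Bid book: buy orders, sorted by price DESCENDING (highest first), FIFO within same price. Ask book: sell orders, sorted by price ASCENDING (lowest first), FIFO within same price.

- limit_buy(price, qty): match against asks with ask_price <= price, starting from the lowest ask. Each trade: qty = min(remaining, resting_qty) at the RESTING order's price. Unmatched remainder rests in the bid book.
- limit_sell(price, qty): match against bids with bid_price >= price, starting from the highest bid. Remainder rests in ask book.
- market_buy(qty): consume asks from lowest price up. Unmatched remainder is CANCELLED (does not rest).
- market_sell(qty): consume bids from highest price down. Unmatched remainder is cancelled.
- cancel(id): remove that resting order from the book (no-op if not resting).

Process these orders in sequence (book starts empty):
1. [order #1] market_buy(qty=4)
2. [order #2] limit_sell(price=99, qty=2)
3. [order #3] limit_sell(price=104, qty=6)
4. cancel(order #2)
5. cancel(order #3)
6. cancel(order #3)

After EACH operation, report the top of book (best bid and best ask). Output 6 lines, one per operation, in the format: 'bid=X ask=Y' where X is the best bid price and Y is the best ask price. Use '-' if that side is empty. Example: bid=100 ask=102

After op 1 [order #1] market_buy(qty=4): fills=none; bids=[-] asks=[-]
After op 2 [order #2] limit_sell(price=99, qty=2): fills=none; bids=[-] asks=[#2:2@99]
After op 3 [order #3] limit_sell(price=104, qty=6): fills=none; bids=[-] asks=[#2:2@99 #3:6@104]
After op 4 cancel(order #2): fills=none; bids=[-] asks=[#3:6@104]
After op 5 cancel(order #3): fills=none; bids=[-] asks=[-]
After op 6 cancel(order #3): fills=none; bids=[-] asks=[-]

Answer: bid=- ask=-
bid=- ask=99
bid=- ask=99
bid=- ask=104
bid=- ask=-
bid=- ask=-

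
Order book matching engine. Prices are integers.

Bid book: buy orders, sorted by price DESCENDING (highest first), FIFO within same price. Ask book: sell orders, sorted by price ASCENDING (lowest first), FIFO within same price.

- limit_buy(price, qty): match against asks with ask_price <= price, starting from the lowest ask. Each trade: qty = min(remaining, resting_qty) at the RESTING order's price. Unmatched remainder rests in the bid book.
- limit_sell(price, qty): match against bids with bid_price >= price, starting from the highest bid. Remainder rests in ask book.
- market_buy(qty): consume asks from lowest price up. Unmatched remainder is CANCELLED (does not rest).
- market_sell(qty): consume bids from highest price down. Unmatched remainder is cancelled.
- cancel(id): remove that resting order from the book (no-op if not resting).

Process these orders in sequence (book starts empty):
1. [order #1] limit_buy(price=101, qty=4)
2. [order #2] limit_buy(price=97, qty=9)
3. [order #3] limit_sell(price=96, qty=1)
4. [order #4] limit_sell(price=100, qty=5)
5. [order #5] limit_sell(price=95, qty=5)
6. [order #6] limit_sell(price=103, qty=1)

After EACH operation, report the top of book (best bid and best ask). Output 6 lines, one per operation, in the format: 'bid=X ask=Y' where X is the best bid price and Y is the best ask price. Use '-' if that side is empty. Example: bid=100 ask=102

Answer: bid=101 ask=-
bid=101 ask=-
bid=101 ask=-
bid=97 ask=100
bid=97 ask=100
bid=97 ask=100

Derivation:
After op 1 [order #1] limit_buy(price=101, qty=4): fills=none; bids=[#1:4@101] asks=[-]
After op 2 [order #2] limit_buy(price=97, qty=9): fills=none; bids=[#1:4@101 #2:9@97] asks=[-]
After op 3 [order #3] limit_sell(price=96, qty=1): fills=#1x#3:1@101; bids=[#1:3@101 #2:9@97] asks=[-]
After op 4 [order #4] limit_sell(price=100, qty=5): fills=#1x#4:3@101; bids=[#2:9@97] asks=[#4:2@100]
After op 5 [order #5] limit_sell(price=95, qty=5): fills=#2x#5:5@97; bids=[#2:4@97] asks=[#4:2@100]
After op 6 [order #6] limit_sell(price=103, qty=1): fills=none; bids=[#2:4@97] asks=[#4:2@100 #6:1@103]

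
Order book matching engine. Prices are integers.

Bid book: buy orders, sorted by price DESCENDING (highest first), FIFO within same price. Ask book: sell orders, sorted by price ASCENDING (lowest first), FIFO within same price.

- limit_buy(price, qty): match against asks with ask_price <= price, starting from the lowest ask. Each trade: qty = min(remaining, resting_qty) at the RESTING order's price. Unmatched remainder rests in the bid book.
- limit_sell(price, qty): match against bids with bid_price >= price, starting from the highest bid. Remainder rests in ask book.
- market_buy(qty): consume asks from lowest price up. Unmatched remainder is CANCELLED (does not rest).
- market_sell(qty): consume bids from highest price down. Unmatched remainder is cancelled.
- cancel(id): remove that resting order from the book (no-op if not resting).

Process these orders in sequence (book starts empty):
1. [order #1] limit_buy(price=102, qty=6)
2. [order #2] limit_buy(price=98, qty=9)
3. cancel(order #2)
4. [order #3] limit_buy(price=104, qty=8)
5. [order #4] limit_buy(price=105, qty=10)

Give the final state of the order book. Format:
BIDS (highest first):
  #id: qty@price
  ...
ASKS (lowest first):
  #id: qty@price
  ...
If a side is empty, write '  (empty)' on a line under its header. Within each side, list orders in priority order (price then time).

Answer: BIDS (highest first):
  #4: 10@105
  #3: 8@104
  #1: 6@102
ASKS (lowest first):
  (empty)

Derivation:
After op 1 [order #1] limit_buy(price=102, qty=6): fills=none; bids=[#1:6@102] asks=[-]
After op 2 [order #2] limit_buy(price=98, qty=9): fills=none; bids=[#1:6@102 #2:9@98] asks=[-]
After op 3 cancel(order #2): fills=none; bids=[#1:6@102] asks=[-]
After op 4 [order #3] limit_buy(price=104, qty=8): fills=none; bids=[#3:8@104 #1:6@102] asks=[-]
After op 5 [order #4] limit_buy(price=105, qty=10): fills=none; bids=[#4:10@105 #3:8@104 #1:6@102] asks=[-]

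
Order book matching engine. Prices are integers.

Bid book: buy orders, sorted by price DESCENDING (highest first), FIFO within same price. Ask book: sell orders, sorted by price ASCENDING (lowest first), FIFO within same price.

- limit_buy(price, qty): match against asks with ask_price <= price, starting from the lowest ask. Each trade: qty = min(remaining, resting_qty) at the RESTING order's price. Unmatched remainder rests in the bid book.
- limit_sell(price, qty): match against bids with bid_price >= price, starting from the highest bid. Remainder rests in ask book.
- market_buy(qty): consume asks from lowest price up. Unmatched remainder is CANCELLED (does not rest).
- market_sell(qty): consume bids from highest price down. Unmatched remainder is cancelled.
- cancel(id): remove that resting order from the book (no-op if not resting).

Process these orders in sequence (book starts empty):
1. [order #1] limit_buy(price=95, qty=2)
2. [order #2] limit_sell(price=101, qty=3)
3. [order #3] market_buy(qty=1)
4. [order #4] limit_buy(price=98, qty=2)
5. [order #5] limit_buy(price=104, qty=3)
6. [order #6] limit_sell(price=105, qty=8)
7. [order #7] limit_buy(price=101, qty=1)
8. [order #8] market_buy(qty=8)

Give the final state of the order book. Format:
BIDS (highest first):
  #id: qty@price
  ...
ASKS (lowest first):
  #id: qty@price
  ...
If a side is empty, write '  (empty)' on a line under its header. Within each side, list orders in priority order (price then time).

After op 1 [order #1] limit_buy(price=95, qty=2): fills=none; bids=[#1:2@95] asks=[-]
After op 2 [order #2] limit_sell(price=101, qty=3): fills=none; bids=[#1:2@95] asks=[#2:3@101]
After op 3 [order #3] market_buy(qty=1): fills=#3x#2:1@101; bids=[#1:2@95] asks=[#2:2@101]
After op 4 [order #4] limit_buy(price=98, qty=2): fills=none; bids=[#4:2@98 #1:2@95] asks=[#2:2@101]
After op 5 [order #5] limit_buy(price=104, qty=3): fills=#5x#2:2@101; bids=[#5:1@104 #4:2@98 #1:2@95] asks=[-]
After op 6 [order #6] limit_sell(price=105, qty=8): fills=none; bids=[#5:1@104 #4:2@98 #1:2@95] asks=[#6:8@105]
After op 7 [order #7] limit_buy(price=101, qty=1): fills=none; bids=[#5:1@104 #7:1@101 #4:2@98 #1:2@95] asks=[#6:8@105]
After op 8 [order #8] market_buy(qty=8): fills=#8x#6:8@105; bids=[#5:1@104 #7:1@101 #4:2@98 #1:2@95] asks=[-]

Answer: BIDS (highest first):
  #5: 1@104
  #7: 1@101
  #4: 2@98
  #1: 2@95
ASKS (lowest first):
  (empty)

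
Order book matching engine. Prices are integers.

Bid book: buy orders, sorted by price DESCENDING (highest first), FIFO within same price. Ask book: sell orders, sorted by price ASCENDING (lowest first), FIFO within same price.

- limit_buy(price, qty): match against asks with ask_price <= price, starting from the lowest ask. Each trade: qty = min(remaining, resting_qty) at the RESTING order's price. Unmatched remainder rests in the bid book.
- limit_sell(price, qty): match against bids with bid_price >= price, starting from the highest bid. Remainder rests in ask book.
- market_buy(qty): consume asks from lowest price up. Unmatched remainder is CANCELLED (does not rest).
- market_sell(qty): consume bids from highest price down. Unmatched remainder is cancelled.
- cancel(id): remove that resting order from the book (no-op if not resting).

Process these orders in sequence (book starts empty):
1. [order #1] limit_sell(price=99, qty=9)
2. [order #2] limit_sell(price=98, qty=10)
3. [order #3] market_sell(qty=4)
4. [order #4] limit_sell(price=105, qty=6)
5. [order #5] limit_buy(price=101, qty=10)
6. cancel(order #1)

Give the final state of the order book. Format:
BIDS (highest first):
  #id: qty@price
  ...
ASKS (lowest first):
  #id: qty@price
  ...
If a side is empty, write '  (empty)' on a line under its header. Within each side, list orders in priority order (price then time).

Answer: BIDS (highest first):
  (empty)
ASKS (lowest first):
  #4: 6@105

Derivation:
After op 1 [order #1] limit_sell(price=99, qty=9): fills=none; bids=[-] asks=[#1:9@99]
After op 2 [order #2] limit_sell(price=98, qty=10): fills=none; bids=[-] asks=[#2:10@98 #1:9@99]
After op 3 [order #3] market_sell(qty=4): fills=none; bids=[-] asks=[#2:10@98 #1:9@99]
After op 4 [order #4] limit_sell(price=105, qty=6): fills=none; bids=[-] asks=[#2:10@98 #1:9@99 #4:6@105]
After op 5 [order #5] limit_buy(price=101, qty=10): fills=#5x#2:10@98; bids=[-] asks=[#1:9@99 #4:6@105]
After op 6 cancel(order #1): fills=none; bids=[-] asks=[#4:6@105]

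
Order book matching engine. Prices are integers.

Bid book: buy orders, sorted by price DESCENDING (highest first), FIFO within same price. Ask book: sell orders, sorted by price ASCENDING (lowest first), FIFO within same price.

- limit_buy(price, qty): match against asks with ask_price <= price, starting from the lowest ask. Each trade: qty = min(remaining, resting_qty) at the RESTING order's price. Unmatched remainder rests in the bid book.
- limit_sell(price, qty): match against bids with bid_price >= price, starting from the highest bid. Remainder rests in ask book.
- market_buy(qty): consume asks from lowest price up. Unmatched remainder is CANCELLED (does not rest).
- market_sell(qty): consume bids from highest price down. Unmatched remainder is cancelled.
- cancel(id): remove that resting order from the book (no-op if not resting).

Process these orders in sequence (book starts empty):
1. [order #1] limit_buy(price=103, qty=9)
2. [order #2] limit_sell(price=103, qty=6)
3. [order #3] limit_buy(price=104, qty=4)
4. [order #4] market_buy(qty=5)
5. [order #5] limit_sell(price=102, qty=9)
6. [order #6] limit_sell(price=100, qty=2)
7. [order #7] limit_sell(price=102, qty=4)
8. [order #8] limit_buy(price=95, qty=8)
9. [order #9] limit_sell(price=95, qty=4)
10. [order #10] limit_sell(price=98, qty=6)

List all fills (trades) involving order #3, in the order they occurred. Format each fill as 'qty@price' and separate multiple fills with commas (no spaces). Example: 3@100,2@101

Answer: 4@104

Derivation:
After op 1 [order #1] limit_buy(price=103, qty=9): fills=none; bids=[#1:9@103] asks=[-]
After op 2 [order #2] limit_sell(price=103, qty=6): fills=#1x#2:6@103; bids=[#1:3@103] asks=[-]
After op 3 [order #3] limit_buy(price=104, qty=4): fills=none; bids=[#3:4@104 #1:3@103] asks=[-]
After op 4 [order #4] market_buy(qty=5): fills=none; bids=[#3:4@104 #1:3@103] asks=[-]
After op 5 [order #5] limit_sell(price=102, qty=9): fills=#3x#5:4@104 #1x#5:3@103; bids=[-] asks=[#5:2@102]
After op 6 [order #6] limit_sell(price=100, qty=2): fills=none; bids=[-] asks=[#6:2@100 #5:2@102]
After op 7 [order #7] limit_sell(price=102, qty=4): fills=none; bids=[-] asks=[#6:2@100 #5:2@102 #7:4@102]
After op 8 [order #8] limit_buy(price=95, qty=8): fills=none; bids=[#8:8@95] asks=[#6:2@100 #5:2@102 #7:4@102]
After op 9 [order #9] limit_sell(price=95, qty=4): fills=#8x#9:4@95; bids=[#8:4@95] asks=[#6:2@100 #5:2@102 #7:4@102]
After op 10 [order #10] limit_sell(price=98, qty=6): fills=none; bids=[#8:4@95] asks=[#10:6@98 #6:2@100 #5:2@102 #7:4@102]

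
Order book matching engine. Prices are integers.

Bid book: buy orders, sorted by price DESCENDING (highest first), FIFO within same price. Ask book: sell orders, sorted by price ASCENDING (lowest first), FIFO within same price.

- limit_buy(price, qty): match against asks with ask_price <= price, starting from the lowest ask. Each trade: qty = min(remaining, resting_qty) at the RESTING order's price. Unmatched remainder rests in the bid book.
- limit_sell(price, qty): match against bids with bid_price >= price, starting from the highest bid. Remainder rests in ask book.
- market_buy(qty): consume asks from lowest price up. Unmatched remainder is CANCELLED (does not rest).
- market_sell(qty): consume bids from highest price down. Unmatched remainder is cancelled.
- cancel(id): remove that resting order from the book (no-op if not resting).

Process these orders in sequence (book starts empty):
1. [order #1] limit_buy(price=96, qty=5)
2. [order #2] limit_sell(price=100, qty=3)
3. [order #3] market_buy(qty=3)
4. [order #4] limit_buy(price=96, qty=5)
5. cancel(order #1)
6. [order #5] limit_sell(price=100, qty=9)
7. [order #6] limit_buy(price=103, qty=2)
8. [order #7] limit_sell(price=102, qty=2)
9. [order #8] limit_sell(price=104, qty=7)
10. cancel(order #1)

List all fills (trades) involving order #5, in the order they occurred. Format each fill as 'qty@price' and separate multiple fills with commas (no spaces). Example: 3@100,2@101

After op 1 [order #1] limit_buy(price=96, qty=5): fills=none; bids=[#1:5@96] asks=[-]
After op 2 [order #2] limit_sell(price=100, qty=3): fills=none; bids=[#1:5@96] asks=[#2:3@100]
After op 3 [order #3] market_buy(qty=3): fills=#3x#2:3@100; bids=[#1:5@96] asks=[-]
After op 4 [order #4] limit_buy(price=96, qty=5): fills=none; bids=[#1:5@96 #4:5@96] asks=[-]
After op 5 cancel(order #1): fills=none; bids=[#4:5@96] asks=[-]
After op 6 [order #5] limit_sell(price=100, qty=9): fills=none; bids=[#4:5@96] asks=[#5:9@100]
After op 7 [order #6] limit_buy(price=103, qty=2): fills=#6x#5:2@100; bids=[#4:5@96] asks=[#5:7@100]
After op 8 [order #7] limit_sell(price=102, qty=2): fills=none; bids=[#4:5@96] asks=[#5:7@100 #7:2@102]
After op 9 [order #8] limit_sell(price=104, qty=7): fills=none; bids=[#4:5@96] asks=[#5:7@100 #7:2@102 #8:7@104]
After op 10 cancel(order #1): fills=none; bids=[#4:5@96] asks=[#5:7@100 #7:2@102 #8:7@104]

Answer: 2@100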